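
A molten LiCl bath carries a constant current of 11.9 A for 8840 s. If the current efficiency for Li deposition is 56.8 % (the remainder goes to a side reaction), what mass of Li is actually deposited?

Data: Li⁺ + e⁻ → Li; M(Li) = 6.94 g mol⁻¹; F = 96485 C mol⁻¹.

4.30 g

Q = I·t = 11.90 × 8840.0 = 105200 C.
n(e⁻) = 105200/96485 = 1.090 mol; theoretically n(Li) = 1.090/1 = 1.090 mol, m_theo = 7.567 g.
At 56.8 % efficiency, m_actual = 0.568 × 7.567 = 4.30 g.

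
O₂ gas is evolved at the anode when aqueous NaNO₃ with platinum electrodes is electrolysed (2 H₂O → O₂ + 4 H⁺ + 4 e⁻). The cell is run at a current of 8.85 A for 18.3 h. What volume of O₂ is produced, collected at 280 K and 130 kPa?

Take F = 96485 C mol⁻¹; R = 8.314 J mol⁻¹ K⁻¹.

27.1 L

Q = I·t = 8.850 A × 65880 s = 583000 C.
n(e⁻) = Q/F = 583000 / 96485 = 6.043 mol.
4 electrons are transferred per O₂ molecule, so n(O₂) = 6.043 / 4 = 1.511 mol.
V = nRT/P = (1.511 × 8.314 × 280) / (130 × 10³ Pa) = 0.0271 m³ = 27.1 L.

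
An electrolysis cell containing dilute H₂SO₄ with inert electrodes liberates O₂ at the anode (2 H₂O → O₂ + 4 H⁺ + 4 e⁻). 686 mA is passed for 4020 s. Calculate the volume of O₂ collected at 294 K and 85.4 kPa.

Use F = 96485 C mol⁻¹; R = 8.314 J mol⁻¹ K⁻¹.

Q = I·t = 0.6860 A × 4020.0 s = 2758 C.
n(e⁻) = Q/F = 2758 / 96485 = 0.02858 mol.
4 electrons are transferred per O₂ molecule, so n(O₂) = 0.02858 / 4 = 0.007145 mol.
V = nRT/P = (0.007145 × 8.314 × 294) / (85.4 × 10³ Pa) = 2.05 × 10⁻⁴ m³ = 0.205 L.

0.205 L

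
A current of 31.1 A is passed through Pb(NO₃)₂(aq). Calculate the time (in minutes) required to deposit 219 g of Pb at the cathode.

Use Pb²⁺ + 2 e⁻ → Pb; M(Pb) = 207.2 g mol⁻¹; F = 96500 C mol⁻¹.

n(Pb) = m/M = 219 / 207.2 = 1.057 mol.
Each Pb atom requires 2 electrons, so n(e⁻) = 2 × 1.057 = 2.114 mol.
Q = n(e⁻)·F = 2.114 × 96500 = 204000 C.
t = Q/I = 204000 / 31.10 A = 6559 s = 109 min.

109 min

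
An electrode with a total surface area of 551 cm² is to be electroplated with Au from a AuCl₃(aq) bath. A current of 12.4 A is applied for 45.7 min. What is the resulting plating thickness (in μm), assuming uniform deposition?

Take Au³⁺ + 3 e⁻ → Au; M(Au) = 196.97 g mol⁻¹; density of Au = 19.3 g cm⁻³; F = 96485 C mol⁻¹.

Q = I·t = 12.40 × 2742.0 = 34000 C; n(e⁻) = 0.3524 mol.
n(Au) = n(e⁻)/3 = 0.1175 mol, so m = 0.1175 × 196.97 = 23.14 g.
Volume = m/ρ = 23.14 / 19.3 = 1.199 cm³.
Thickness = V/A = 1.199 / 551 = 0.00218 cm = 21.8 μm.

21.8 μm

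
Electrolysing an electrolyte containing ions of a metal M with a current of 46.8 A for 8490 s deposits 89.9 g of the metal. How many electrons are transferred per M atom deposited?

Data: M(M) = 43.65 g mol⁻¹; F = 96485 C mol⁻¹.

2

Q = I·t = 46.80 A × 8490.0 s = 397300 C, so n(e⁻) = 397300/96485 = 4.118 mol.
n(M) deposited = 89.9 / 43.65 = 2.060 mol.
Electrons per atom = n(e⁻)/n(M) = 4.118 / 2.060 = 2.00 ≈ 2, so the ion is M²⁺.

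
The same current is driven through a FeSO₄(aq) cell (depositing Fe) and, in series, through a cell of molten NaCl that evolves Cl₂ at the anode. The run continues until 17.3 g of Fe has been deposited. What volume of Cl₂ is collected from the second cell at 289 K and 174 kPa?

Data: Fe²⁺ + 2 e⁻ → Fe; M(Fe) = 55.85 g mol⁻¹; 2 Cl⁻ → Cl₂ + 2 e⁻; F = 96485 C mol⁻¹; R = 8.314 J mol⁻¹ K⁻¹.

4.28 L

n(Fe) = 17.3 / 55.85 = 0.3098 mol, so n(e⁻) = 2 × 0.3098 = 0.6195 mol.
The cells are in series, so the same 0.6195 mol of electrons passes through the second cell.
2 Cl⁻ → Cl₂ + 2 e⁻ — 2 mol e⁻ per mol Cl₂, so n(Cl₂) = 0.6195/2 = 0.3098 mol.
V = nRT/P = (0.3098 × 8.314 × 289) / (174 × 10³) = 0.00428 m³ = 4.28 L.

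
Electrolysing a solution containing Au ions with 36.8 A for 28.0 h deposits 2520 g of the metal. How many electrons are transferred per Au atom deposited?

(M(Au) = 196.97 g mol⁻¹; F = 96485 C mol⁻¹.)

Q = I·t = 36.80 A × 100800 s = 3709000 C, so n(e⁻) = 3709000/96485 = 38.45 mol.
n(Au) deposited = 2520 / 196.97 = 12.79 mol.
Electrons per atom = n(e⁻)/n(Au) = 38.45 / 12.79 = 3.01 ≈ 3, so the ion is Au³⁺.

3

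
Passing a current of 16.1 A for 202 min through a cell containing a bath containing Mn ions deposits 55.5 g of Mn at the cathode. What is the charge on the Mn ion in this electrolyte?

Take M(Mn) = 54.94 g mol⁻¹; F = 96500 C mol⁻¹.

Q = I·t = 16.10 A × 12120 s = 195100 C, so n(e⁻) = 195100/96500 = 2.022 mol.
n(Mn) deposited = 55.5 / 54.94 = 1.010 mol.
Electrons per atom = n(e⁻)/n(Mn) = 2.022 / 1.010 = 2.00 ≈ 2, so the ion is Mn²⁺.

+2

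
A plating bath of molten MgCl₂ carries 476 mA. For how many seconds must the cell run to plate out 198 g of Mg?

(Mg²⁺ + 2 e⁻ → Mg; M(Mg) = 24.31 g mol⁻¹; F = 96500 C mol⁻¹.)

n(Mg) = m/M = 198 / 24.31 = 8.145 mol.
Each Mg atom requires 2 electrons, so n(e⁻) = 2 × 8.145 = 16.29 mol.
Q = n(e⁻)·F = 16.29 × 96500 = 1572000 C.
t = Q/I = 1572000 / 0.4760 A = 3302000 s.

3.30 × 10⁶ s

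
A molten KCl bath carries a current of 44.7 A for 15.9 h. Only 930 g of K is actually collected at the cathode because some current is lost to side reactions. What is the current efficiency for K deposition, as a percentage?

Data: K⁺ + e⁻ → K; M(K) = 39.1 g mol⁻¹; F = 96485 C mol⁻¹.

89.7 %

Q = I·t = 44.70 × 57240 = 2559000 C; n(e⁻) = 2559000/96485 = 26.52 mol.
Theoretical n(K) = n(e⁻)/1 = 26.52 mol, i.e. m_theo = 26.52 × 39.1 = 1037 g.
Efficiency = m_actual / m_theo = 930 / 1037 = 89.7 %.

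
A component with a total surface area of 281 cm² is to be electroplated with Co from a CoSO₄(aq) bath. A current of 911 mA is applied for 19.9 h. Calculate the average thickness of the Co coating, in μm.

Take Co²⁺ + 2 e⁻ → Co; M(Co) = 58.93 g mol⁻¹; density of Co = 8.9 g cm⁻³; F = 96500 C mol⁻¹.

Q = I·t = 0.9110 × 71640 = 65260 C; n(e⁻) = 0.6763 mol.
n(Co) = n(e⁻)/2 = 0.3382 mol, so m = 0.3382 × 58.93 = 19.93 g.
Volume = m/ρ = 19.93 / 8.9 = 2.239 cm³.
Thickness = V/A = 2.239 / 281 = 0.00797 cm = 79.7 μm.

79.7 μm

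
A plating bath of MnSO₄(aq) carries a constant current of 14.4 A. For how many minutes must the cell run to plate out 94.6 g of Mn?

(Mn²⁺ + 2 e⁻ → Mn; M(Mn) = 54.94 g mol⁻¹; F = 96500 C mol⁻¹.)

n(Mn) = m/M = 94.6 / 54.94 = 1.722 mol.
Each Mn atom requires 2 electrons, so n(e⁻) = 2 × 1.722 = 3.444 mol.
Q = n(e⁻)·F = 3.444 × 96500 = 332300 C.
t = Q/I = 332300 / 14.40 A = 23080 s = 385 min.

385 min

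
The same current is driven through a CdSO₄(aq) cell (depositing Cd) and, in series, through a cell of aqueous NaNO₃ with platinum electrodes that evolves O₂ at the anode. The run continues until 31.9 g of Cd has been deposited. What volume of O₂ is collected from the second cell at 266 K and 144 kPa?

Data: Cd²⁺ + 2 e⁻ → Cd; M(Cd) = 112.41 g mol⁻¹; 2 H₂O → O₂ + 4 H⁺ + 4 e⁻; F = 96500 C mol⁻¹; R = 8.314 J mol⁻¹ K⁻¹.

2.18 L

n(Cd) = 31.9 / 112.41 = 0.2838 mol, so n(e⁻) = 2 × 0.2838 = 0.5676 mol.
The cells are in series, so the same 0.5676 mol of electrons passes through the second cell.
2 H₂O → O₂ + 4 H⁺ + 4 e⁻ — 4 mol e⁻ per mol O₂, so n(O₂) = 0.5676/4 = 0.1419 mol.
V = nRT/P = (0.1419 × 8.314 × 266) / (144 × 10³) = 0.00218 m³ = 2.18 L.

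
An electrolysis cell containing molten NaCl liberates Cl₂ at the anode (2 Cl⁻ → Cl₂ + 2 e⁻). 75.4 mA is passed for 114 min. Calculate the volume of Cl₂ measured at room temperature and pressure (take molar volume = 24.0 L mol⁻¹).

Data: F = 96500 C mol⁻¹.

0.0641 L

Q = I·t = 0.07540 A × 6840.0 s = 515.7 C.
n(e⁻) = Q/F = 515.7 / 96500 = 0.005344 mol.
2 electrons are transferred per Cl₂ molecule, so n(Cl₂) = 0.005344 / 2 = 0.002672 mol.
V = n × V_m = 0.002672 × 24.0 = 0.0641 L.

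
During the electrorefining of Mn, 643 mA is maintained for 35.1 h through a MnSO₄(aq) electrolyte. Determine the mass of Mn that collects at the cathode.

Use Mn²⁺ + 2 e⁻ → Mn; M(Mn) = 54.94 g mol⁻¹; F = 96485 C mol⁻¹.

Q = I·t = 0.6430 A × 126360 s = 81250 C.
n(e⁻) = Q/F = 81250 / 96485 = 0.8421 mol.
Mn²⁺ + 2 e⁻ → Mn, so n(Mn) = n(e⁻)/2 = 0.4210 mol.
m = n·M = 0.4210 × 54.94 = 23.1 g.

23.1 g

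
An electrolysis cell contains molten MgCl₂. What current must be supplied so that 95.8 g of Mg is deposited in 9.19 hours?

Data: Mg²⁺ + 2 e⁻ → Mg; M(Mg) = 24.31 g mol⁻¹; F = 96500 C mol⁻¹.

23.0 A

n(Mg) = 95.8 / 24.31 = 3.941 mol.
n(e⁻) = 2 × 3.941 = 7.882 mol.
Q = n(e⁻)·F = 7.882 × 96500 = 760600 C.
I = Q/t = 760600 / 33084 s = 23.0 A.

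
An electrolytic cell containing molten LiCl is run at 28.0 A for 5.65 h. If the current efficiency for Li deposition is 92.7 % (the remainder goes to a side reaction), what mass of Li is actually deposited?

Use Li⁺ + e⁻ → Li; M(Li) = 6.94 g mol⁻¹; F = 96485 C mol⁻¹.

38.0 g

Q = I·t = 28.00 × 20340 = 569500 C.
n(e⁻) = 569500/96485 = 5.903 mol; theoretically n(Li) = 5.903/1 = 5.903 mol, m_theo = 40.96 g.
At 92.7 % efficiency, m_actual = 0.927 × 40.96 = 38.0 g.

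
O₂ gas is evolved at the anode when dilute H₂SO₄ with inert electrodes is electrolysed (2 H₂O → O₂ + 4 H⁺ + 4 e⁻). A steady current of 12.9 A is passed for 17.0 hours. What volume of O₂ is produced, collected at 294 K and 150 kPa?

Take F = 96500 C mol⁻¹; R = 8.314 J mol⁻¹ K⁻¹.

Q = I·t = 12.90 A × 61200 s = 789500 C.
n(e⁻) = Q/F = 789500 / 96500 = 8.181 mol.
4 electrons are transferred per O₂ molecule, so n(O₂) = 8.181 / 4 = 2.045 mol.
V = nRT/P = (2.045 × 8.314 × 294) / (150 × 10³ Pa) = 0.0333 m³ = 33.3 L.

33.3 L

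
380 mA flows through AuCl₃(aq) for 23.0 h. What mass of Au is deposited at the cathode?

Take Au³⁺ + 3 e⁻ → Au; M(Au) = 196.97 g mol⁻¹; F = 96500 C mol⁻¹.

21.4 g

Q = I·t = 0.3800 A × 82800 s = 31460 C.
n(e⁻) = Q/F = 31460 / 96500 = 0.3261 mol.
Au³⁺ + 3 e⁻ → Au, so n(Au) = n(e⁻)/3 = 0.1087 mol.
m = n·M = 0.1087 × 196.97 = 21.4 g.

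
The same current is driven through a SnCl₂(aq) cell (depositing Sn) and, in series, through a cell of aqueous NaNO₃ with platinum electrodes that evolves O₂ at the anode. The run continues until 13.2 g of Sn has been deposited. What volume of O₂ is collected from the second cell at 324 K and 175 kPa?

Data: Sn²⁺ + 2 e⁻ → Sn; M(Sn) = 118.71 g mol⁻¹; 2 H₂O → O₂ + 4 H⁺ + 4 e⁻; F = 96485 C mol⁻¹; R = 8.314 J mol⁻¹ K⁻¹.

n(Sn) = 13.2 / 118.71 = 0.1112 mol, so n(e⁻) = 2 × 0.1112 = 0.2224 mol.
The cells are in series, so the same 0.2224 mol of electrons passes through the second cell.
2 H₂O → O₂ + 4 H⁺ + 4 e⁻ — 4 mol e⁻ per mol O₂, so n(O₂) = 0.2224/4 = 0.05560 mol.
V = nRT/P = (0.05560 × 8.314 × 324) / (175 × 10³) = 8.56 × 10⁻⁴ m³ = 0.856 L.

0.856 L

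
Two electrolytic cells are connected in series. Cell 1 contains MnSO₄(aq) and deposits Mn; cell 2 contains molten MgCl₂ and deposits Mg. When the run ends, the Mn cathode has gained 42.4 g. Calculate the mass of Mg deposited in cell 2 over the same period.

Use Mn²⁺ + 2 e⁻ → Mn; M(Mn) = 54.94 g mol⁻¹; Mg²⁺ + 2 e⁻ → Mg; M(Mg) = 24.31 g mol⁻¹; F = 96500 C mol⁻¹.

n(Mn) = 42.4 / 54.94 = 0.7718 mol.
Since Mn²⁺ + 2 e⁻ → Mn, n(e⁻) passed = 2 × 0.7718 = 1.544 mol.
Cells in series carry the same charge, so the same 1.544 mol of electrons passes through cell 2.
Mg²⁺ + 2 e⁻ → Mg, so n(Mg) = 1.544 / 2 = 0.7718 mol.
m(Mg) = 0.7718 × 24.31 = 18.8 g.

18.8 g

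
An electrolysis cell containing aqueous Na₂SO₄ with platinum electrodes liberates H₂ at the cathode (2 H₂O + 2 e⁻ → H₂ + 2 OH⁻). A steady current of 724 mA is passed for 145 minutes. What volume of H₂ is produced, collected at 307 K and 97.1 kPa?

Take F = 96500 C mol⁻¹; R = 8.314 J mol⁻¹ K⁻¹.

Q = I·t = 0.7240 A × 8700.0 s = 6299 C.
n(e⁻) = Q/F = 6299 / 96500 = 0.06527 mol.
2 electrons are transferred per H₂ molecule, so n(H₂) = 0.06527 / 2 = 0.03264 mol.
V = nRT/P = (0.03264 × 8.314 × 307) / (97.1 × 10³ Pa) = 8.58 × 10⁻⁴ m³ = 0.858 L.

0.858 L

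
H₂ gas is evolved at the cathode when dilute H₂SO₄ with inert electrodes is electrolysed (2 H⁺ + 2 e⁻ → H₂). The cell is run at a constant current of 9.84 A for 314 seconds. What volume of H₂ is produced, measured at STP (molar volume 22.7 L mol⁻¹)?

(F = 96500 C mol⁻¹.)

0.363 L

Q = I·t = 9.840 A × 314.00 s = 3090 C.
n(e⁻) = Q/F = 3090 / 96500 = 0.03202 mol.
2 electrons are transferred per H₂ molecule, so n(H₂) = 0.03202 / 2 = 0.01601 mol.
V = n × V_m = 0.01601 × 22.7 = 0.363 L.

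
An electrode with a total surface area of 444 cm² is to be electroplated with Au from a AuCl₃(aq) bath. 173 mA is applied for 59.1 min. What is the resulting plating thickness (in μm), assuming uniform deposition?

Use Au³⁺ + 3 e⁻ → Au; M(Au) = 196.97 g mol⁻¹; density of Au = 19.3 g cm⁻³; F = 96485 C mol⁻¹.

0.487 μm

Q = I·t = 0.1730 × 3546.0 = 613.5 C; n(e⁻) = 0.006358 mol.
n(Au) = n(e⁻)/3 = 0.002119 mol, so m = 0.002119 × 196.97 = 0.4174 g.
Volume = m/ρ = 0.4174 / 19.3 = 0.02163 cm³.
Thickness = V/A = 0.02163 / 444 = 4.87 × 10⁻⁵ cm = 0.487 μm.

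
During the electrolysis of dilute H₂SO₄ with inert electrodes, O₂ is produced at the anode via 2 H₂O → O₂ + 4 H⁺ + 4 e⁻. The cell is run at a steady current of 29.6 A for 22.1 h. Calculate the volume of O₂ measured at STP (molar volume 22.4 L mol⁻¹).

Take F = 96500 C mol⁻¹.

137 L

Q = I·t = 29.60 A × 79560 s = 2355000 C.
n(e⁻) = Q/F = 2355000 / 96500 = 24.40 mol.
4 electrons are transferred per O₂ molecule, so n(O₂) = 24.40 / 4 = 6.101 mol.
V = n × V_m = 6.101 × 22.4 = 137 L.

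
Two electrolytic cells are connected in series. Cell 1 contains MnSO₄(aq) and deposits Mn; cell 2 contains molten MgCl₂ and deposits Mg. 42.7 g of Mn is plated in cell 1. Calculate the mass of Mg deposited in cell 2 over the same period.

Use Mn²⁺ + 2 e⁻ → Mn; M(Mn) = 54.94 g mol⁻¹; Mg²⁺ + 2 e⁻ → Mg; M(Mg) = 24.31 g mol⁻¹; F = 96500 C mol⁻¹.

18.9 g

n(Mn) = 42.7 / 54.94 = 0.7772 mol.
Since Mn²⁺ + 2 e⁻ → Mn, n(e⁻) passed = 2 × 0.7772 = 1.554 mol.
Cells in series carry the same charge, so the same 1.554 mol of electrons passes through cell 2.
Mg²⁺ + 2 e⁻ → Mg, so n(Mg) = 1.554 / 2 = 0.7772 mol.
m(Mg) = 0.7772 × 24.31 = 18.9 g.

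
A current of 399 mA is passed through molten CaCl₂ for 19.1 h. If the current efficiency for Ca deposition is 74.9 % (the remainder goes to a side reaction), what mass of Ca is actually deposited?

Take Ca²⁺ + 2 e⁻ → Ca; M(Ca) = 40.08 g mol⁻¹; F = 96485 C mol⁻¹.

Q = I·t = 0.3990 × 68760 = 27440 C.
n(e⁻) = 27440/96485 = 0.2843 mol; theoretically n(Ca) = 0.2843/2 = 0.1422 mol, m_theo = 5.698 g.
At 74.9 % efficiency, m_actual = 0.749 × 5.698 = 4.27 g.

4.27 g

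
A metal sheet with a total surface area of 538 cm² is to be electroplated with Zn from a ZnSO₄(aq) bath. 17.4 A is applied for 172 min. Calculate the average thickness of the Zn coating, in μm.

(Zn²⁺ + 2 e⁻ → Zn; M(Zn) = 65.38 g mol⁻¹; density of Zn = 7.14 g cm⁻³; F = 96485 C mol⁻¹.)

158 μm

Q = I·t = 17.40 × 10320 = 179600 C; n(e⁻) = 1.861 mol.
n(Zn) = n(e⁻)/2 = 0.9305 mol, so m = 0.9305 × 65.38 = 60.84 g.
Volume = m/ρ = 60.84 / 7.14 = 8.521 cm³.
Thickness = V/A = 8.521 / 538 = 0.0158 cm = 158 μm.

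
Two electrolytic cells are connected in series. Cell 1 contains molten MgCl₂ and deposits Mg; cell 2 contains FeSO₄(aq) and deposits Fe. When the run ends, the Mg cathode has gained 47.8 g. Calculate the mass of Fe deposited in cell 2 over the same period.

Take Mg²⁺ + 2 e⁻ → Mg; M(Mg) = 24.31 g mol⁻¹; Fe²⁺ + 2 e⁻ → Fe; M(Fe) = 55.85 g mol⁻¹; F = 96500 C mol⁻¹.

n(Mg) = 47.8 / 24.31 = 1.966 mol.
Since Mg²⁺ + 2 e⁻ → Mg, n(e⁻) passed = 2 × 1.966 = 3.933 mol.
Cells in series carry the same charge, so the same 3.933 mol of electrons passes through cell 2.
Fe²⁺ + 2 e⁻ → Fe, so n(Fe) = 3.933 / 2 = 1.966 mol.
m(Fe) = 1.966 × 55.85 = 110 g.

110 g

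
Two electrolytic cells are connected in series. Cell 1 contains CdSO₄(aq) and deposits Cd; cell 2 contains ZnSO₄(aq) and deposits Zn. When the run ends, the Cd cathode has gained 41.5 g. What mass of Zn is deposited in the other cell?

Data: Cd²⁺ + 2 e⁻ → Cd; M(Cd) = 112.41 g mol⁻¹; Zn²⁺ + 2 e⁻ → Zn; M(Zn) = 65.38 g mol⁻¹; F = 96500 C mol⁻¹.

24.1 g

n(Cd) = 41.5 / 112.41 = 0.3692 mol.
Since Cd²⁺ + 2 e⁻ → Cd, n(e⁻) passed = 2 × 0.3692 = 0.7384 mol.
Cells in series carry the same charge, so the same 0.7384 mol of electrons passes through cell 2.
Zn²⁺ + 2 e⁻ → Zn, so n(Zn) = 0.7384 / 2 = 0.3692 mol.
m(Zn) = 0.3692 × 65.38 = 24.1 g.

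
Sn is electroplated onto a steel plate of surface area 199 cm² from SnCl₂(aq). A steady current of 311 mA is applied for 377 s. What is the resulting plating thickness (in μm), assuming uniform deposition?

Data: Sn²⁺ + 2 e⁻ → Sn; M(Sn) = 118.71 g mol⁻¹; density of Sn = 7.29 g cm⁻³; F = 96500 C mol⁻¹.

Q = I·t = 0.3110 × 377.00 = 117.2 C; n(e⁻) = 0.001215 mol.
n(Sn) = n(e⁻)/2 = 0.0006075 mol, so m = 0.0006075 × 118.71 = 0.07212 g.
Volume = m/ρ = 0.07212 / 7.29 = 0.009892 cm³.
Thickness = V/A = 0.009892 / 199 = 4.97 × 10⁻⁵ cm = 0.497 μm.

0.497 μm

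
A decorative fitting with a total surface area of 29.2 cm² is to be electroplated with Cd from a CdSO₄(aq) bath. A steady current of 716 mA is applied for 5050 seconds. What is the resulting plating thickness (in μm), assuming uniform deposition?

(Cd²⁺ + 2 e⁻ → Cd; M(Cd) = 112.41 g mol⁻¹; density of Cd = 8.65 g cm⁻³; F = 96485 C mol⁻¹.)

Q = I·t = 0.7160 × 5050.0 = 3616 C; n(e⁻) = 0.03748 mol.
n(Cd) = n(e⁻)/2 = 0.01874 mol, so m = 0.01874 × 112.41 = 2.106 g.
Volume = m/ρ = 2.106 / 8.65 = 0.2435 cm³.
Thickness = V/A = 0.2435 / 29.2 = 0.00834 cm = 83.4 μm.

83.4 μm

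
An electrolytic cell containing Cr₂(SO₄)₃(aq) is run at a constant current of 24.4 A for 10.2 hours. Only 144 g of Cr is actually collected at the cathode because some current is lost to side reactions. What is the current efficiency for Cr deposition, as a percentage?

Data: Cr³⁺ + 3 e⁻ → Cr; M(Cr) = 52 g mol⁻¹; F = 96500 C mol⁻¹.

89.5 %

Q = I·t = 24.40 × 36720 = 896000 C; n(e⁻) = 896000/96500 = 9.285 mol.
Theoretical n(Cr) = n(e⁻)/3 = 3.095 mol, i.e. m_theo = 3.095 × 52 = 160.9 g.
Efficiency = m_actual / m_theo = 144 / 160.9 = 89.5 %.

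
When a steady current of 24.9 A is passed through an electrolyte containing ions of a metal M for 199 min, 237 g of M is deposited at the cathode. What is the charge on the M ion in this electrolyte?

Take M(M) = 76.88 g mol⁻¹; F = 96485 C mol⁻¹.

Q = I·t = 24.90 A × 11940 s = 297300 C, so n(e⁻) = 297300/96485 = 3.081 mol.
n(M) deposited = 237 / 76.88 = 3.083 mol.
Electrons per atom = n(e⁻)/n(M) = 3.081 / 3.083 = 1.00 ≈ 1, so the ion is M⁺.

+1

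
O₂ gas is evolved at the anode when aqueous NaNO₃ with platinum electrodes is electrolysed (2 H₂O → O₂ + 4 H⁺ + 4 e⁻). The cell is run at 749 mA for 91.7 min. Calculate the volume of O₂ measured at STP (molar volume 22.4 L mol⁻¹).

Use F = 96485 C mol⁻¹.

0.239 L

Q = I·t = 0.7490 A × 5502.0 s = 4121 C.
n(e⁻) = Q/F = 4121 / 96485 = 0.04271 mol.
4 electrons are transferred per O₂ molecule, so n(O₂) = 0.04271 / 4 = 0.01068 mol.
V = n × V_m = 0.01068 × 22.4 = 0.239 L.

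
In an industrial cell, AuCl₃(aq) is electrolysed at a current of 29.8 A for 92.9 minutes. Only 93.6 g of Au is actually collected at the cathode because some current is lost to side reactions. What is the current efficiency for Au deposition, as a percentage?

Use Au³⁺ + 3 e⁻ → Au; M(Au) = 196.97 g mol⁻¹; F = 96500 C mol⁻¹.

82.8 %

Q = I·t = 29.80 × 5574.0 = 166100 C; n(e⁻) = 166100/96500 = 1.721 mol.
Theoretical n(Au) = n(e⁻)/3 = 0.5738 mol, i.e. m_theo = 0.5738 × 196.97 = 113.0 g.
Efficiency = m_actual / m_theo = 93.6 / 113.0 = 82.8 %.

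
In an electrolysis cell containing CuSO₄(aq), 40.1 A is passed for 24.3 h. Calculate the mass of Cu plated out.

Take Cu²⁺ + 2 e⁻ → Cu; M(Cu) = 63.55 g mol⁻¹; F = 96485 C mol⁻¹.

Q = I·t = 40.10 A × 87480 s = 3508000 C.
n(e⁻) = Q/F = 3508000 / 96485 = 36.36 mol.
Cu²⁺ + 2 e⁻ → Cu, so n(Cu) = n(e⁻)/2 = 18.18 mol.
m = n·M = 18.18 × 63.55 = 1160 g.

1160 g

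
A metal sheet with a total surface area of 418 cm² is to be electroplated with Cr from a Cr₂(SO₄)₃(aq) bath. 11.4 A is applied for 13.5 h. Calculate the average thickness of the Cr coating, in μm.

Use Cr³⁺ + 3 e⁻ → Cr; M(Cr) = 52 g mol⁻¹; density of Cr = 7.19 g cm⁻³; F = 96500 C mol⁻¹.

Q = I·t = 11.40 × 48600 = 554000 C; n(e⁻) = 5.741 mol.
n(Cr) = n(e⁻)/3 = 1.914 mol, so m = 1.914 × 52 = 99.52 g.
Volume = m/ρ = 99.52 / 7.19 = 13.84 cm³.
Thickness = V/A = 13.84 / 418 = 0.0331 cm = 331 μm.

331 μm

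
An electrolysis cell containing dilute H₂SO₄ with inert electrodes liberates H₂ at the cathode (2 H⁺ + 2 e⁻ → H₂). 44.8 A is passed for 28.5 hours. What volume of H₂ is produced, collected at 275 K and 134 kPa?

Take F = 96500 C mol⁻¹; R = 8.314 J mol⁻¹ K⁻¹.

Q = I·t = 44.80 A × 102600 s = 4596000 C.
n(e⁻) = Q/F = 4596000 / 96500 = 47.63 mol.
2 electrons are transferred per H₂ molecule, so n(H₂) = 47.63 / 2 = 23.82 mol.
V = nRT/P = (23.82 × 8.314 × 275) / (134 × 10³ Pa) = 0.406 m³ = 406 L.

406 L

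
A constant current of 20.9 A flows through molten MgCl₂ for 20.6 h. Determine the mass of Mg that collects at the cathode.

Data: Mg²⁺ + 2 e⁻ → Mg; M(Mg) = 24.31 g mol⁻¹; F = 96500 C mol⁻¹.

195 g

Q = I·t = 20.90 A × 74160 s = 1550000 C.
n(e⁻) = Q/F = 1550000 / 96500 = 16.06 mol.
Mg²⁺ + 2 e⁻ → Mg, so n(Mg) = n(e⁻)/2 = 8.031 mol.
m = n·M = 8.031 × 24.31 = 195 g.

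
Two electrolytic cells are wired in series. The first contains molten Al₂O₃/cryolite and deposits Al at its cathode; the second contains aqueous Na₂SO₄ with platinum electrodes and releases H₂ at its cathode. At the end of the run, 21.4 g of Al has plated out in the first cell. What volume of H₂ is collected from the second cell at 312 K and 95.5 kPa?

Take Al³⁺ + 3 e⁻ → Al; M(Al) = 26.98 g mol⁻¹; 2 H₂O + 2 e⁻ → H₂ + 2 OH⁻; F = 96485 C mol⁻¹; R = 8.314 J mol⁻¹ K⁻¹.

n(Al) = 21.4 / 26.98 = 0.7932 mol, so n(e⁻) = 3 × 0.7932 = 2.380 mol.
The cells are in series, so the same 2.380 mol of electrons passes through the second cell.
2 H₂O + 2 e⁻ → H₂ + 2 OH⁻ — 2 mol e⁻ per mol H₂, so n(H₂) = 2.380/2 = 1.190 mol.
V = nRT/P = (1.190 × 8.314 × 312) / (95.5 × 10³) = 0.0323 m³ = 32.3 L.

32.3 L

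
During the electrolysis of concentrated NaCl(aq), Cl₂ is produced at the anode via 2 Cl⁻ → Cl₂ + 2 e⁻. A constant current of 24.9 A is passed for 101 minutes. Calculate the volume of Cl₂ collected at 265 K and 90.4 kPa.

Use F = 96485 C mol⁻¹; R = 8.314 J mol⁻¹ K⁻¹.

Q = I·t = 24.90 A × 6060.0 s = 150900 C.
n(e⁻) = Q/F = 150900 / 96485 = 1.564 mol.
2 electrons are transferred per Cl₂ molecule, so n(Cl₂) = 1.564 / 2 = 0.7820 mol.
V = nRT/P = (0.7820 × 8.314 × 265) / (90.4 × 10³ Pa) = 0.0191 m³ = 19.1 L.

19.1 L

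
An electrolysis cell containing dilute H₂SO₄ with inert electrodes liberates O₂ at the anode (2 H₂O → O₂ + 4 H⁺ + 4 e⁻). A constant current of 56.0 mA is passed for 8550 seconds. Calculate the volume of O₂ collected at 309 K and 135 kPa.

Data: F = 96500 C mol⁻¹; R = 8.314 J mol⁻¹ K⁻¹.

0.0236 L

Q = I·t = 0.05600 A × 8550.0 s = 478.8 C.
n(e⁻) = Q/F = 478.8 / 96500 = 0.004962 mol.
4 electrons are transferred per O₂ molecule, so n(O₂) = 0.004962 / 4 = 0.001240 mol.
V = nRT/P = (0.001240 × 8.314 × 309) / (135 × 10³ Pa) = 2.36 × 10⁻⁵ m³ = 0.0236 L.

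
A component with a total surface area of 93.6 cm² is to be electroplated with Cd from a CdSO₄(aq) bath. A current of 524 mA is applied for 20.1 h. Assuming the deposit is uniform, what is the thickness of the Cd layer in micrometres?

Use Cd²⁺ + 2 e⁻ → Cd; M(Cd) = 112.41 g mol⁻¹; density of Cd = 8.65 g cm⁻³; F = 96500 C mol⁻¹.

Q = I·t = 0.5240 × 72360 = 37920 C; n(e⁻) = 0.3929 mol.
n(Cd) = n(e⁻)/2 = 0.1965 mol, so m = 0.1965 × 112.41 = 22.08 g.
Volume = m/ρ = 22.08 / 8.65 = 2.553 cm³.
Thickness = V/A = 2.553 / 93.6 = 0.0273 cm = 273 μm.

273 μm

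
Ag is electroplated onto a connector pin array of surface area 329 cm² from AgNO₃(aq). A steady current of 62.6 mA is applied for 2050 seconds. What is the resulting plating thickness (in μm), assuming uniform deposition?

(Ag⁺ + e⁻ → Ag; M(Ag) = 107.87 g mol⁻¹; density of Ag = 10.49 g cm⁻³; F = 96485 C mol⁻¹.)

Q = I·t = 0.06260 × 2050.0 = 128.3 C; n(e⁻) = 0.001330 mol.
n(Ag) = n(e⁻)/1 = 0.001330 mol, so m = 0.001330 × 107.87 = 0.1435 g.
Volume = m/ρ = 0.1435 / 10.49 = 0.01368 cm³.
Thickness = V/A = 0.01368 / 329 = 4.16 × 10⁻⁵ cm = 0.416 μm.

0.416 μm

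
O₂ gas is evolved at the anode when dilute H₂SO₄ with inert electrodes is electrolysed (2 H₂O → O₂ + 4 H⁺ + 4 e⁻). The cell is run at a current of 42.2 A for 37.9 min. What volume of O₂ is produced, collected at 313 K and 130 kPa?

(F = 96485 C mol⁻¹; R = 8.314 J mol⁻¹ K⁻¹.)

Q = I·t = 42.20 A × 2274.0 s = 95960 C.
n(e⁻) = Q/F = 95960 / 96485 = 0.9946 mol.
4 electrons are transferred per O₂ molecule, so n(O₂) = 0.9946 / 4 = 0.2486 mol.
V = nRT/P = (0.2486 × 8.314 × 313) / (130 × 10³ Pa) = 0.00498 m³ = 4.98 L.

4.98 L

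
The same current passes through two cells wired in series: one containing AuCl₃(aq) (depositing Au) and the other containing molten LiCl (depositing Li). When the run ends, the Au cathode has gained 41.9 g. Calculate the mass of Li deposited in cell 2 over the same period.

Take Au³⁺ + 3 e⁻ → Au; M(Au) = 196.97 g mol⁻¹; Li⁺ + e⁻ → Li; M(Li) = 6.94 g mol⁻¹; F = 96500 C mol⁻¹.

4.43 g

n(Au) = 41.9 / 196.97 = 0.2127 mol.
Since Au³⁺ + 3 e⁻ → Au, n(e⁻) passed = 3 × 0.2127 = 0.6382 mol.
Cells in series carry the same charge, so the same 0.6382 mol of electrons passes through cell 2.
Li⁺ + e⁻ → Li, so n(Li) = 0.6382 / 1 = 0.6382 mol.
m(Li) = 0.6382 × 6.94 = 4.43 g.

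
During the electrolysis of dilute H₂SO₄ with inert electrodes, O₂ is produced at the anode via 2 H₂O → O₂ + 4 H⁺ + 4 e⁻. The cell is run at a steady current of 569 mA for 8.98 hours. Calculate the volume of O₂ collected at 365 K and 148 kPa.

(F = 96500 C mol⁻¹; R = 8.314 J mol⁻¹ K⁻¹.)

0.977 L

Q = I·t = 0.5690 A × 32328 s = 18390 C.
n(e⁻) = Q/F = 18390 / 96500 = 0.1906 mol.
4 electrons are transferred per O₂ molecule, so n(O₂) = 0.1906 / 4 = 0.04765 mol.
V = nRT/P = (0.04765 × 8.314 × 365) / (148 × 10³ Pa) = 9.77 × 10⁻⁴ m³ = 0.977 L.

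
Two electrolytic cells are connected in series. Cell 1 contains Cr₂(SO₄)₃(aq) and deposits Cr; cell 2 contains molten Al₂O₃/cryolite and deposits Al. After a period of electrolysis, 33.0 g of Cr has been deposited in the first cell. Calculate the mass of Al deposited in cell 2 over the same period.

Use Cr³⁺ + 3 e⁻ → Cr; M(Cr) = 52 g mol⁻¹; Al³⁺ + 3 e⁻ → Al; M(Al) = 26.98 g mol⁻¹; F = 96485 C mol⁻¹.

n(Cr) = 33.0 / 52 = 0.6346 mol.
Since Cr³⁺ + 3 e⁻ → Cr, n(e⁻) passed = 3 × 0.6346 = 1.904 mol.
Cells in series carry the same charge, so the same 1.904 mol of electrons passes through cell 2.
Al³⁺ + 3 e⁻ → Al, so n(Al) = 1.904 / 3 = 0.6346 mol.
m(Al) = 0.6346 × 26.98 = 17.1 g.

17.1 g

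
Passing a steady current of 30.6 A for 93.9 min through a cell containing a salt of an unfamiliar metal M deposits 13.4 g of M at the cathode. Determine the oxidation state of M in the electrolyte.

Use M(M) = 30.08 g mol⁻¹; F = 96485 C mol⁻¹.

Q = I·t = 30.60 A × 5634.0 s = 172400 C, so n(e⁻) = 172400/96485 = 1.787 mol.
n(M) deposited = 13.4 / 30.08 = 0.4455 mol.
Electrons per atom = n(e⁻)/n(M) = 1.787 / 0.4455 = 4.01 ≈ 4, so the ion is M⁴⁺.

+4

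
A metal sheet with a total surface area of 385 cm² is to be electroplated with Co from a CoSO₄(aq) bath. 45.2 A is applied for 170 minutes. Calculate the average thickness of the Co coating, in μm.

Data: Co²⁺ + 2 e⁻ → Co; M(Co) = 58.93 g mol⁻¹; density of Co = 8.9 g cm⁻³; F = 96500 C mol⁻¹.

Q = I·t = 45.20 × 10200 = 461000 C; n(e⁻) = 4.778 mol.
n(Co) = n(e⁻)/2 = 2.389 mol, so m = 2.389 × 58.93 = 140.8 g.
Volume = m/ρ = 140.8 / 8.9 = 15.82 cm³.
Thickness = V/A = 15.82 / 385 = 0.0411 cm = 411 μm.

411 μm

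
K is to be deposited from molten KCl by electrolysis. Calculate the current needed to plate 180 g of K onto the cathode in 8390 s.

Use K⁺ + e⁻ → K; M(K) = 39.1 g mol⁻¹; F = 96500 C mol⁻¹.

n(K) = 180 / 39.1 = 4.604 mol.
n(e⁻) = 1 × 4.604 = 4.604 mol.
Q = n(e⁻)·F = 4.604 × 96500 = 444200 C.
I = Q/t = 444200 / 8390.0 s = 52.9 A.

52.9 A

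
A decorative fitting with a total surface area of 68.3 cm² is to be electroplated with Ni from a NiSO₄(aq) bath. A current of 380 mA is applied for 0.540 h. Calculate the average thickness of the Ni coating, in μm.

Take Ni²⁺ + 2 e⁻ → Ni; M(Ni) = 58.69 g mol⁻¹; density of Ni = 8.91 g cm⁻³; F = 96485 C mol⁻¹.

Q = I·t = 0.3800 × 1944.0 = 738.7 C; n(e⁻) = 0.007656 mol.
n(Ni) = n(e⁻)/2 = 0.003828 mol, so m = 0.003828 × 58.69 = 0.2247 g.
Volume = m/ρ = 0.2247 / 8.91 = 0.02522 cm³.
Thickness = V/A = 0.02522 / 68.3 = 3.69 × 10⁻⁴ cm = 3.69 μm.

3.69 μm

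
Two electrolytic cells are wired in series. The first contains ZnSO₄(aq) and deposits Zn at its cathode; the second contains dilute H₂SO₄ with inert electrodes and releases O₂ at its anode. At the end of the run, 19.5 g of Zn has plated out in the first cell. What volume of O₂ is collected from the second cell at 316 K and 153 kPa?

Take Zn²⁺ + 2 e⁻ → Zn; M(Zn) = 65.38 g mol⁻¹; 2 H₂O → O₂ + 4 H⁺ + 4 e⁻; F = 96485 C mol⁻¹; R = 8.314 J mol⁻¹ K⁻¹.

2.56 L

n(Zn) = 19.5 / 65.38 = 0.2983 mol, so n(e⁻) = 2 × 0.2983 = 0.5965 mol.
The cells are in series, so the same 0.5965 mol of electrons passes through the second cell.
2 H₂O → O₂ + 4 H⁺ + 4 e⁻ — 4 mol e⁻ per mol O₂, so n(O₂) = 0.5965/4 = 0.1491 mol.
V = nRT/P = (0.1491 × 8.314 × 316) / (153 × 10³) = 0.00256 m³ = 2.56 L.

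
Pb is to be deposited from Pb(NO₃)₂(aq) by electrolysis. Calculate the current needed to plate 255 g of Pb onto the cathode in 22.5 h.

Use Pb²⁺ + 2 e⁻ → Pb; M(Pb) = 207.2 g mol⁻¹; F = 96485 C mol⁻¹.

2.93 A

n(Pb) = 255 / 207.2 = 1.231 mol.
n(e⁻) = 2 × 1.231 = 2.461 mol.
Q = n(e⁻)·F = 2.461 × 96485 = 237500 C.
I = Q/t = 237500 / 81000 s = 2.93 A.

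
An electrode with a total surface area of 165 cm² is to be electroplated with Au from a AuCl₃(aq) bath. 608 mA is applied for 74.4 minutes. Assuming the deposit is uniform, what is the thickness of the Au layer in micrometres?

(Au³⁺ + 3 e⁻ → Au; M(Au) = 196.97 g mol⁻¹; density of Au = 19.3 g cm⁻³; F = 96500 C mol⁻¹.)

Q = I·t = 0.6080 × 4464.0 = 2714 C; n(e⁻) = 0.02813 mol.
n(Au) = n(e⁻)/3 = 0.009375 mol, so m = 0.009375 × 196.97 = 1.847 g.
Volume = m/ρ = 1.847 / 19.3 = 0.09568 cm³.
Thickness = V/A = 0.09568 / 165 = 5.80 × 10⁻⁴ cm = 5.80 μm.

5.80 μm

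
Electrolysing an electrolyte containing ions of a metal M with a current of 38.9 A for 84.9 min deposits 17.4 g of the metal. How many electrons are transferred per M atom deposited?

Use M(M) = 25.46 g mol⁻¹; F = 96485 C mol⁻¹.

Q = I·t = 38.90 A × 5094.0 s = 198200 C, so n(e⁻) = 198200/96485 = 2.054 mol.
n(M) deposited = 17.4 / 25.46 = 0.6834 mol.
Electrons per atom = n(e⁻)/n(M) = 2.054 / 0.6834 = 3.01 ≈ 3, so the ion is M³⁺.

3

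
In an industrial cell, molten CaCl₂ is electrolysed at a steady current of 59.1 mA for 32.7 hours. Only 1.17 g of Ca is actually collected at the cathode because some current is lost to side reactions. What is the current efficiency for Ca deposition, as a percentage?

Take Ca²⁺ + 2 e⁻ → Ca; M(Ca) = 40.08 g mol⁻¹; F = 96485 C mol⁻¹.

81.0 %

Q = I·t = 0.05910 × 117720 = 6957 C; n(e⁻) = 6957/96485 = 0.07211 mol.
Theoretical n(Ca) = n(e⁻)/2 = 0.03605 mol, i.e. m_theo = 0.03605 × 40.08 = 1.445 g.
Efficiency = m_actual / m_theo = 1.17 / 1.445 = 81.0 %.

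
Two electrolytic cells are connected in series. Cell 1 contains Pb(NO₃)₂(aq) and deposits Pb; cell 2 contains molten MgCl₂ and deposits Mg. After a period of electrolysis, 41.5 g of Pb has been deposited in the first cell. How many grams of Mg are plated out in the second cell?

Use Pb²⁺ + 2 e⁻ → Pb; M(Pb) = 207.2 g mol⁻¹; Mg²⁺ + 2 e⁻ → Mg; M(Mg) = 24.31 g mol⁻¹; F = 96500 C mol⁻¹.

4.87 g

n(Pb) = 41.5 / 207.2 = 0.2003 mol.
Since Pb²⁺ + 2 e⁻ → Pb, n(e⁻) passed = 2 × 0.2003 = 0.4006 mol.
Cells in series carry the same charge, so the same 0.4006 mol of electrons passes through cell 2.
Mg²⁺ + 2 e⁻ → Mg, so n(Mg) = 0.4006 / 2 = 0.2003 mol.
m(Mg) = 0.2003 × 24.31 = 4.87 g.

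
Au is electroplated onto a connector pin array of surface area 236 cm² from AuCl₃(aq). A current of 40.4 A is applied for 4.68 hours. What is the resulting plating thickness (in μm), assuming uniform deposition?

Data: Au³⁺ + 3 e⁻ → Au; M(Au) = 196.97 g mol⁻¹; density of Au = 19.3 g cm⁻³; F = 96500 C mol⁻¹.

Q = I·t = 40.40 × 16848 = 680700 C; n(e⁻) = 7.053 mol.
n(Au) = n(e⁻)/3 = 2.351 mol, so m = 2.351 × 196.97 = 463.1 g.
Volume = m/ρ = 463.1 / 19.3 = 24.00 cm³.
Thickness = V/A = 24.00 / 236 = 0.102 cm = 1020 μm.

1020 μm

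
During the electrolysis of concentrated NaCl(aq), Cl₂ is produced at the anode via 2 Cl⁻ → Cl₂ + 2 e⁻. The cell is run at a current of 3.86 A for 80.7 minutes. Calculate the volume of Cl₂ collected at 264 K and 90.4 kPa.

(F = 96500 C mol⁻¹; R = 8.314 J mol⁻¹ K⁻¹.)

2.35 L

Q = I·t = 3.860 A × 4842.0 s = 18690 C.
n(e⁻) = Q/F = 18690 / 96500 = 0.1937 mol.
2 electrons are transferred per Cl₂ molecule, so n(Cl₂) = 0.1937 / 2 = 0.09684 mol.
V = nRT/P = (0.09684 × 8.314 × 264) / (90.4 × 10³ Pa) = 0.00235 m³ = 2.35 L.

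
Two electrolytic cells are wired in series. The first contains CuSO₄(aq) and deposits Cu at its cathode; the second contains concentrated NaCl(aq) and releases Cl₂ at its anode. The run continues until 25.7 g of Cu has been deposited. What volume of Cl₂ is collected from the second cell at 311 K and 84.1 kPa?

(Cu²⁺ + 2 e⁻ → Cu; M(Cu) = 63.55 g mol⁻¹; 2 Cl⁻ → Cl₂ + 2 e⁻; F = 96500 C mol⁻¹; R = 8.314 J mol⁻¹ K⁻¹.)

n(Cu) = 25.7 / 63.55 = 0.4044 mol, so n(e⁻) = 2 × 0.4044 = 0.8088 mol.
The cells are in series, so the same 0.8088 mol of electrons passes through the second cell.
2 Cl⁻ → Cl₂ + 2 e⁻ — 2 mol e⁻ per mol Cl₂, so n(Cl₂) = 0.8088/2 = 0.4044 mol.
V = nRT/P = (0.4044 × 8.314 × 311) / (84.1 × 10³) = 0.0124 m³ = 12.4 L.

12.4 L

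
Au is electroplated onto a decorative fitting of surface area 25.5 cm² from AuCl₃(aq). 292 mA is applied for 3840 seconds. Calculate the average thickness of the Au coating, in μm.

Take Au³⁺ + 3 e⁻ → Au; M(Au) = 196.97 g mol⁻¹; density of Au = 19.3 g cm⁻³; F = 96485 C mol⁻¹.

Q = I·t = 0.2920 × 3840.0 = 1121 C; n(e⁻) = 0.01162 mol.
n(Au) = n(e⁻)/3 = 0.003874 mol, so m = 0.003874 × 196.97 = 0.7630 g.
Volume = m/ρ = 0.7630 / 19.3 = 0.03953 cm³.
Thickness = V/A = 0.03953 / 25.5 = 0.00155 cm = 15.5 μm.

15.5 μm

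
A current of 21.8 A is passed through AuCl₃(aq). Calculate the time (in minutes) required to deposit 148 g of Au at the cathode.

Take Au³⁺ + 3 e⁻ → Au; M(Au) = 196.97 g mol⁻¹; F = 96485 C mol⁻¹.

166 min

n(Au) = m/M = 148 / 196.97 = 0.7514 mol.
Each Au atom requires 3 electrons, so n(e⁻) = 3 × 0.7514 = 2.254 mol.
Q = n(e⁻)·F = 2.254 × 96485 = 217500 C.
t = Q/I = 217500 / 21.80 A = 9977 s = 166 min.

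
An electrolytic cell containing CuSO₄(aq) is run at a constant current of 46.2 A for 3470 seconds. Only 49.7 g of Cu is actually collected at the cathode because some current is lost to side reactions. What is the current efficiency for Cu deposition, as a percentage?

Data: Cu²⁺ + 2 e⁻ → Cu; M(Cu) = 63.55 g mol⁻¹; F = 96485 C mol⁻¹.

Q = I·t = 46.20 × 3470.0 = 160300 C; n(e⁻) = 160300/96485 = 1.662 mol.
Theoretical n(Cu) = n(e⁻)/2 = 0.8308 mol, i.e. m_theo = 0.8308 × 63.55 = 52.80 g.
Efficiency = m_actual / m_theo = 49.7 / 52.80 = 94.1 %.

94.1 %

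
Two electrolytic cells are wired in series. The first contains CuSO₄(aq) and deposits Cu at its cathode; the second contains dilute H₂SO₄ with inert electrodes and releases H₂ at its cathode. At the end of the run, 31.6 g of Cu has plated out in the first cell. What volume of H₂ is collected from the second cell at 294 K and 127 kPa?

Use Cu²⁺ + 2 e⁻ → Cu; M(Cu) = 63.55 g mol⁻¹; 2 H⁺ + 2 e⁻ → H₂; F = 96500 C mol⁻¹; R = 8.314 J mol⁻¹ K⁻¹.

9.57 L

n(Cu) = 31.6 / 63.55 = 0.4972 mol, so n(e⁻) = 2 × 0.4972 = 0.9945 mol.
The cells are in series, so the same 0.9945 mol of electrons passes through the second cell.
2 H⁺ + 2 e⁻ → H₂ — 2 mol e⁻ per mol H₂, so n(H₂) = 0.9945/2 = 0.4972 mol.
V = nRT/P = (0.4972 × 8.314 × 294) / (127 × 10³) = 0.00957 m³ = 9.57 L.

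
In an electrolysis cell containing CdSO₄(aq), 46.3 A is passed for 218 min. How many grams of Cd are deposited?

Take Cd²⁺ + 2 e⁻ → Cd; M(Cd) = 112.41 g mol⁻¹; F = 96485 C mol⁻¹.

Q = I·t = 46.30 A × 13080 s = 605600 C.
n(e⁻) = Q/F = 605600 / 96485 = 6.277 mol.
Cd²⁺ + 2 e⁻ → Cd, so n(Cd) = n(e⁻)/2 = 3.138 mol.
m = n·M = 3.138 × 112.41 = 353 g.

353 g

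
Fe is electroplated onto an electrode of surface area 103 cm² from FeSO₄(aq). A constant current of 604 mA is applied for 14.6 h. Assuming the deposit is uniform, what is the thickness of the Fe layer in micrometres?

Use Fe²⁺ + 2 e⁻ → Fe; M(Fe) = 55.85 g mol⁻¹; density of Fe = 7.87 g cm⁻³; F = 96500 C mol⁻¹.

113 μm

Q = I·t = 0.6040 × 52560 = 31750 C; n(e⁻) = 0.3290 mol.
n(Fe) = n(e⁻)/2 = 0.1645 mol, so m = 0.1645 × 55.85 = 9.187 g.
Volume = m/ρ = 9.187 / 7.87 = 1.167 cm³.
Thickness = V/A = 1.167 / 103 = 0.0113 cm = 113 μm.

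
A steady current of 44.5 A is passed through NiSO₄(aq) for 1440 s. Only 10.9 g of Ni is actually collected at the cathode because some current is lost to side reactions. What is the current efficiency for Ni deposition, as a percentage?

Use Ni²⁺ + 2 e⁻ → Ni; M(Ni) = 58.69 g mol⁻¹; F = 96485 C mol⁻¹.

55.9 %

Q = I·t = 44.50 × 1440.0 = 64080 C; n(e⁻) = 64080/96485 = 0.6641 mol.
Theoretical n(Ni) = n(e⁻)/2 = 0.3321 mol, i.e. m_theo = 0.3321 × 58.69 = 19.49 g.
Efficiency = m_actual / m_theo = 10.9 / 19.49 = 55.9 %.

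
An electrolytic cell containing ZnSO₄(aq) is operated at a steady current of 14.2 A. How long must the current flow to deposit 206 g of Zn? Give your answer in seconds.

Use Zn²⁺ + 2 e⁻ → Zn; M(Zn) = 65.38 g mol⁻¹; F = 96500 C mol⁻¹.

n(Zn) = m/M = 206 / 65.38 = 3.151 mol.
Each Zn atom requires 2 electrons, so n(e⁻) = 2 × 3.151 = 6.302 mol.
Q = n(e⁻)·F = 6.302 × 96500 = 608100 C.
t = Q/I = 608100 / 14.20 A = 42820 s.

42800 s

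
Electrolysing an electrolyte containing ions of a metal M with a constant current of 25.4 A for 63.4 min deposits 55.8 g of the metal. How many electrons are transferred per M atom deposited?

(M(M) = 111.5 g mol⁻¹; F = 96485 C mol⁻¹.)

2

Q = I·t = 25.40 A × 3804.0 s = 96620 C, so n(e⁻) = 96620/96485 = 1.001 mol.
n(M) deposited = 55.8 / 111.5 = 0.5004 mol.
Electrons per atom = n(e⁻)/n(M) = 1.001 / 0.5004 = 2.00 ≈ 2, so the ion is M²⁺.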